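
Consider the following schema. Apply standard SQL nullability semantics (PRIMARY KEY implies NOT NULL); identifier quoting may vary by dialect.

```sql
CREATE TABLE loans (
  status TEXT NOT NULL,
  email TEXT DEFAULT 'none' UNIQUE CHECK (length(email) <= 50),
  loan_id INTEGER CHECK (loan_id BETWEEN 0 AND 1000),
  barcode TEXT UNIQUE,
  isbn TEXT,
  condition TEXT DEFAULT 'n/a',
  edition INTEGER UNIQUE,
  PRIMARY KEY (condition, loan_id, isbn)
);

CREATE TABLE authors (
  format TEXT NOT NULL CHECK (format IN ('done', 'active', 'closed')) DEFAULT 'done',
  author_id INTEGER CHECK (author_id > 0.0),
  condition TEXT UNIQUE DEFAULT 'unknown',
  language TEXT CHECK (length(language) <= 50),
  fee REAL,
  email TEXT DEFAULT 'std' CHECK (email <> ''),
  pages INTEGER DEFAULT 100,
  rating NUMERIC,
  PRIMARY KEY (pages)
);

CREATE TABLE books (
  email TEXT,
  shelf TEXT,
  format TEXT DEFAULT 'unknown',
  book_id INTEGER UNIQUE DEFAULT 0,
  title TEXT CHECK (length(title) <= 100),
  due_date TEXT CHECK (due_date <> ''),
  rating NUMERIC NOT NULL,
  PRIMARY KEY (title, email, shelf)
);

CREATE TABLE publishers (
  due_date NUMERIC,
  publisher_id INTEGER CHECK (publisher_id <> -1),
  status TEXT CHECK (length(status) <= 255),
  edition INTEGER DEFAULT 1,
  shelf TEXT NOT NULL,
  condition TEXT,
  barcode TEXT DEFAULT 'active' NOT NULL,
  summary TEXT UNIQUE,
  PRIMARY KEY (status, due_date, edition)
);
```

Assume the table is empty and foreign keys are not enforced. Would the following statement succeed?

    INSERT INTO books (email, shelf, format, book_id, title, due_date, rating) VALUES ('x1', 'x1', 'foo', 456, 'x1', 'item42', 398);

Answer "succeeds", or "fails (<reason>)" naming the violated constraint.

NOT NULL columns: email is supplied; rating is supplied; shelf is supplied; title is supplied.
CHECK constraints: 'x1' satisfies (length(title) <= 100); 'item42' satisfies (due_date <> '').
No constraint is violated.

succeeds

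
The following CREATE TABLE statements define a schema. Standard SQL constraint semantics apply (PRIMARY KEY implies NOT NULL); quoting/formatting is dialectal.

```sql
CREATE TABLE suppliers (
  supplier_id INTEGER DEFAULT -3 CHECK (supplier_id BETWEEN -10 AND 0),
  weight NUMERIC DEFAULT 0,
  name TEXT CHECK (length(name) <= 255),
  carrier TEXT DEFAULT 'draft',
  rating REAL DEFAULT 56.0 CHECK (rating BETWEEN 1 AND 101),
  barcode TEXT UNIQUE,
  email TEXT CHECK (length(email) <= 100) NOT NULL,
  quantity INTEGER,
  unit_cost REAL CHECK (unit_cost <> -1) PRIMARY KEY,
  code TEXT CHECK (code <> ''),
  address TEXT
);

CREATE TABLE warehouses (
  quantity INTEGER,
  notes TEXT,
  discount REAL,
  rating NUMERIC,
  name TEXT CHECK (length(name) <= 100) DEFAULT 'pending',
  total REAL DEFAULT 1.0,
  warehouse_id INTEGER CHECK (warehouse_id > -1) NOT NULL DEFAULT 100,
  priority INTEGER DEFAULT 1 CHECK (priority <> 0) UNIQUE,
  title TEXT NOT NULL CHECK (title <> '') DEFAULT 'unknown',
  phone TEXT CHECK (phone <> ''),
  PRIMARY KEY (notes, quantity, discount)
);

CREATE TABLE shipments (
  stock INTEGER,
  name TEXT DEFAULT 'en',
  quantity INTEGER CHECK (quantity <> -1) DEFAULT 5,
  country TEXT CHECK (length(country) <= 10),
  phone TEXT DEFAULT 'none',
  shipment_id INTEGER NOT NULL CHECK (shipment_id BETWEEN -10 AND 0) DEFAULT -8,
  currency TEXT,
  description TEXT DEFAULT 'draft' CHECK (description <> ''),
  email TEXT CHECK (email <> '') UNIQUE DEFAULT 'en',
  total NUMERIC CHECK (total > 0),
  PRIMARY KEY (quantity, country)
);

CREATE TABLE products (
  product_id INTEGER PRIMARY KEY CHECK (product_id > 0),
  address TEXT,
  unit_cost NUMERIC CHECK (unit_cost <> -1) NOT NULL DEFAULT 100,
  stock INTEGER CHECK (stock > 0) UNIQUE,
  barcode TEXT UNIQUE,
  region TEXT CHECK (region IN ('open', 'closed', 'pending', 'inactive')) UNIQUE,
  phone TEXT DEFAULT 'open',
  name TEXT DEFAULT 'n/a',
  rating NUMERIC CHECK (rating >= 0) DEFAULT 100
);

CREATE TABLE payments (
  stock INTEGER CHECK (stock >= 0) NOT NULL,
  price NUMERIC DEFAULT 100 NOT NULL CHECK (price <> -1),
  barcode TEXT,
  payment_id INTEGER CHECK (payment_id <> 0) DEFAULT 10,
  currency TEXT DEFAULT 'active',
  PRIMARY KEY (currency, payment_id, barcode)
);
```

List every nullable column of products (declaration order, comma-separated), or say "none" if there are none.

- product_id: part of the PRIMARY KEY, which implies NOT NULL → not nullable.
- address: no NOT NULL constraint applies → nullable.
- unit_cost: declared NOT NULL → not nullable.
- stock: CHECK does not forbid NULL (a CHECK constraint passes when its expression is NULL) → nullable.
- barcode: UNIQUE does not imply NOT NULL → nullable.
- region: CHECK does not forbid NULL (a CHECK constraint passes when its expression is NULL) → nullable.
- phone: DEFAULT only fills an omitted column; an explicit NULL is still allowed → nullable.
- name: DEFAULT only fills an omitted column; an explicit NULL is still allowed → nullable.
- rating: CHECK does not forbid NULL (a CHECK constraint passes when its expression is NULL) → nullable.

address, stock, barcode, region, phone, name, rating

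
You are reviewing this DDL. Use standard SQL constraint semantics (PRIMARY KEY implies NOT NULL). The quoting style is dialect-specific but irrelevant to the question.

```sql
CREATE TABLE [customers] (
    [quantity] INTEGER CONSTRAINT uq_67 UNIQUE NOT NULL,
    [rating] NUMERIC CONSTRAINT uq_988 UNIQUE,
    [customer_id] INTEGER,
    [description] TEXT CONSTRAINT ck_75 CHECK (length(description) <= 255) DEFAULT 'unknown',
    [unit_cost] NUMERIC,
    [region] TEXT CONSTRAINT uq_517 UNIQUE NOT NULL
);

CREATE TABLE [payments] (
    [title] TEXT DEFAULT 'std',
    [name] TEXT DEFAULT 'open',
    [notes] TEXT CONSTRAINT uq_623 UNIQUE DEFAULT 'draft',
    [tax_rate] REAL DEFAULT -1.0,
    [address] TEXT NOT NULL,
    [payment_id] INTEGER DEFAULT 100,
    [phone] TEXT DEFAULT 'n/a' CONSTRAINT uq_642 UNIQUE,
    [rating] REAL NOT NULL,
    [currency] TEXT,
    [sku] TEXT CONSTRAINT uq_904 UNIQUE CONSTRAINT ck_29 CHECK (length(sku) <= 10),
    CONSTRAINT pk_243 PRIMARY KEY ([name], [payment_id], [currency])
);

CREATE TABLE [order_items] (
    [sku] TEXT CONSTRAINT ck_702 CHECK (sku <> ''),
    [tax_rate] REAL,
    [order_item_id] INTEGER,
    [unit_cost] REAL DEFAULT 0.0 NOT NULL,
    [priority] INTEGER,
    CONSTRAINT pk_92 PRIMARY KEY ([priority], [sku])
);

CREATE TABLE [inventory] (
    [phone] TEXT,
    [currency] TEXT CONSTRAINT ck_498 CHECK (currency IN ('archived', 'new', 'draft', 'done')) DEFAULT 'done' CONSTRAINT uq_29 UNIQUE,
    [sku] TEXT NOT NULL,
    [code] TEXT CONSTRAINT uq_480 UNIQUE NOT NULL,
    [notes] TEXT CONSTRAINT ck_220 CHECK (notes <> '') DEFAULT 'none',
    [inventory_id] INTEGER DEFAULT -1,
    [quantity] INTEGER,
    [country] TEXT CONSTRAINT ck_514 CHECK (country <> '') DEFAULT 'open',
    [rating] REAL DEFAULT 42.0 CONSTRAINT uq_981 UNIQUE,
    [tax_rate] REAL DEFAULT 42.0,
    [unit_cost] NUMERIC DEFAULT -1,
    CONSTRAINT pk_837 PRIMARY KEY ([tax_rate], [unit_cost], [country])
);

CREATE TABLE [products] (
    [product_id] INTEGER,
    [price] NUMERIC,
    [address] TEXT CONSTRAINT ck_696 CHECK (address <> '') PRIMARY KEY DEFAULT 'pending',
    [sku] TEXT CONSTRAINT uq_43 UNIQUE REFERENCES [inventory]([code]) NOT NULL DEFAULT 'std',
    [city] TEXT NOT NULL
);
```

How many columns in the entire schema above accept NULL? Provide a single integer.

customers: 4 nullable (rating, customer_id, description, unit_cost — PK none and explicit NOT NULL columns excluded).
payments: 5 nullable (title, notes, tax_rate, phone, sku — PK (name, payment_id, currency) and explicit NOT NULL columns excluded).
order_items: 2 nullable (tax_rate, order_item_id — PK (priority, sku) and explicit NOT NULL columns excluded).
inventory: 6 nullable (phone, currency, notes, inventory_id, quantity, rating — PK (tax_rate, unit_cost, country) and explicit NOT NULL columns excluded).
products: 2 nullable (product_id, price — PK (address) and explicit NOT NULL columns excluded).
Total: 4 + 5 + 2 + 6 + 2 = 19.

19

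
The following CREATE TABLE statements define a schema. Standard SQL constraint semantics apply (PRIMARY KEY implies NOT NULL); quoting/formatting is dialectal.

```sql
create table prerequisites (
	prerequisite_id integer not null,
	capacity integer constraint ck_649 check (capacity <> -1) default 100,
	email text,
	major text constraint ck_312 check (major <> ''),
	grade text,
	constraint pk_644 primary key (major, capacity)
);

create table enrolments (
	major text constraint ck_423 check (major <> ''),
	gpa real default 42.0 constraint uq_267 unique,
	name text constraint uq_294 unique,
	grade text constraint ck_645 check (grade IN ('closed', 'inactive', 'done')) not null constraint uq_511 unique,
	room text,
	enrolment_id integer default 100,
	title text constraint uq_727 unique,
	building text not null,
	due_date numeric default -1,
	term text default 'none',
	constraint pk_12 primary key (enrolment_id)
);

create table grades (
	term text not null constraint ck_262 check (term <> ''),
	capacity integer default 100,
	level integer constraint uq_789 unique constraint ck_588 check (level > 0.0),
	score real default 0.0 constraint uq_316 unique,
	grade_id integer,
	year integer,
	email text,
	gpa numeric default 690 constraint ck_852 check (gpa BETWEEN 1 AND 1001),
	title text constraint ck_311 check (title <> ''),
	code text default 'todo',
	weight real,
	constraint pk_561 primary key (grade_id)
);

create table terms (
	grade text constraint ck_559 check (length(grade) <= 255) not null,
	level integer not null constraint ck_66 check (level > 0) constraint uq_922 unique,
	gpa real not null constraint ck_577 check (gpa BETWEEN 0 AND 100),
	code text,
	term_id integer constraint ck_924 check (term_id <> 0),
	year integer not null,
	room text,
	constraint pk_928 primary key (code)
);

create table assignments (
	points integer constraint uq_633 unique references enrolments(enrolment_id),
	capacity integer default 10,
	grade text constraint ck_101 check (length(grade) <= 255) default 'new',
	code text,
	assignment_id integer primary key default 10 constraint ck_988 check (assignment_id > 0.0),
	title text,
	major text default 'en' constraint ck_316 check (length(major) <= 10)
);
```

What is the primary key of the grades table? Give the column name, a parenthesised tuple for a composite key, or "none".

grade_id is declared PRIMARY KEY as a table-level PRIMARY KEY clause.

grade_id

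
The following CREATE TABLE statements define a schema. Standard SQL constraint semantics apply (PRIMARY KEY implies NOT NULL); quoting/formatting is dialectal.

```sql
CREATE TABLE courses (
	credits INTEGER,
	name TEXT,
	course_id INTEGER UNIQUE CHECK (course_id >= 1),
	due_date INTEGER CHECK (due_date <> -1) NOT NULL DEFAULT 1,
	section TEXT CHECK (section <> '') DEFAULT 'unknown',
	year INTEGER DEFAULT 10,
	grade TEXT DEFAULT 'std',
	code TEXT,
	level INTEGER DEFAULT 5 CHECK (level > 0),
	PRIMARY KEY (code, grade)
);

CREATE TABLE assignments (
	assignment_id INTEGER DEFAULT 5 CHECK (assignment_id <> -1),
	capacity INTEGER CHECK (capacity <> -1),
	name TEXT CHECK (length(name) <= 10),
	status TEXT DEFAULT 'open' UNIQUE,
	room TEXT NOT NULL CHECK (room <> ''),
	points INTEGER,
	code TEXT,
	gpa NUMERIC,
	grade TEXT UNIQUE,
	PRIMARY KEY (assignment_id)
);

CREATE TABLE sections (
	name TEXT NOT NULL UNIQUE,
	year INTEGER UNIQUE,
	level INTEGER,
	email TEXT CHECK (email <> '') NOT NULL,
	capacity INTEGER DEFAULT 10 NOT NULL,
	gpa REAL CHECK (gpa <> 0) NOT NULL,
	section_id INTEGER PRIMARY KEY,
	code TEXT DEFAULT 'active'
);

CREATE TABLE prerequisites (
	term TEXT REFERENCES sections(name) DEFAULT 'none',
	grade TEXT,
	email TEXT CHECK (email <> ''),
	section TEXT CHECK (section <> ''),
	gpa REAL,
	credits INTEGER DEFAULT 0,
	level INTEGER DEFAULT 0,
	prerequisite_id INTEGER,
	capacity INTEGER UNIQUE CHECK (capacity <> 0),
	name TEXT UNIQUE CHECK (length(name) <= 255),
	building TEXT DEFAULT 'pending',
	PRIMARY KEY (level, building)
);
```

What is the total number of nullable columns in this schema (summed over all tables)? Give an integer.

25

courses: 6 nullable (credits, name, course_id, section, year, level — PK (code, grade) and explicit NOT NULL columns excluded).
assignments: 7 nullable (capacity, name, status, points, code, gpa, grade — PK (assignment_id) and explicit NOT NULL columns excluded).
sections: 3 nullable (year, level, code — PK (section_id) and explicit NOT NULL columns excluded).
prerequisites: 9 nullable (term, grade, email, section, gpa, credits, prerequisite_id, capacity, name — PK (level, building) and explicit NOT NULL columns excluded).
Total: 6 + 7 + 3 + 9 = 25.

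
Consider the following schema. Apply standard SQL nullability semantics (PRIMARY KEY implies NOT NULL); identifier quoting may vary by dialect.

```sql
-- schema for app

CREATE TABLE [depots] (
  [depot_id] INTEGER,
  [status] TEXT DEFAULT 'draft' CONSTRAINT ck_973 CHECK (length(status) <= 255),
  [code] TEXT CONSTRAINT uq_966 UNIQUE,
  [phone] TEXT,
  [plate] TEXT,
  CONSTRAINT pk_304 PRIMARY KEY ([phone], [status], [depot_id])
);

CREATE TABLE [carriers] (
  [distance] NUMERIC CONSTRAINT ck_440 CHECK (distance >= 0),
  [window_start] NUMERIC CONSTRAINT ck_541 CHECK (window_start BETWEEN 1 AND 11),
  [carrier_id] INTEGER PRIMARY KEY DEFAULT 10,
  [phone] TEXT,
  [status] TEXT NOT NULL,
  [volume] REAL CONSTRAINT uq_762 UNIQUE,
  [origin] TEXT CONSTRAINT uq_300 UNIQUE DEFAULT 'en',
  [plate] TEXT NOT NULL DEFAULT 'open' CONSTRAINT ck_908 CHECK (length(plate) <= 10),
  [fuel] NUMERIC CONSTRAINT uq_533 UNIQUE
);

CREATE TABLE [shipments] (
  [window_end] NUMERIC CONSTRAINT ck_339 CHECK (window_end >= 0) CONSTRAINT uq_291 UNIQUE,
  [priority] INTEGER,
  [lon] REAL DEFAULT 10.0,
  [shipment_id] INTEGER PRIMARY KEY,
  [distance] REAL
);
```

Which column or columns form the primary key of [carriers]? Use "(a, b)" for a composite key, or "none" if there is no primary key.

carrier_id is declared PRIMARY KEY inline on the column.

carrier_id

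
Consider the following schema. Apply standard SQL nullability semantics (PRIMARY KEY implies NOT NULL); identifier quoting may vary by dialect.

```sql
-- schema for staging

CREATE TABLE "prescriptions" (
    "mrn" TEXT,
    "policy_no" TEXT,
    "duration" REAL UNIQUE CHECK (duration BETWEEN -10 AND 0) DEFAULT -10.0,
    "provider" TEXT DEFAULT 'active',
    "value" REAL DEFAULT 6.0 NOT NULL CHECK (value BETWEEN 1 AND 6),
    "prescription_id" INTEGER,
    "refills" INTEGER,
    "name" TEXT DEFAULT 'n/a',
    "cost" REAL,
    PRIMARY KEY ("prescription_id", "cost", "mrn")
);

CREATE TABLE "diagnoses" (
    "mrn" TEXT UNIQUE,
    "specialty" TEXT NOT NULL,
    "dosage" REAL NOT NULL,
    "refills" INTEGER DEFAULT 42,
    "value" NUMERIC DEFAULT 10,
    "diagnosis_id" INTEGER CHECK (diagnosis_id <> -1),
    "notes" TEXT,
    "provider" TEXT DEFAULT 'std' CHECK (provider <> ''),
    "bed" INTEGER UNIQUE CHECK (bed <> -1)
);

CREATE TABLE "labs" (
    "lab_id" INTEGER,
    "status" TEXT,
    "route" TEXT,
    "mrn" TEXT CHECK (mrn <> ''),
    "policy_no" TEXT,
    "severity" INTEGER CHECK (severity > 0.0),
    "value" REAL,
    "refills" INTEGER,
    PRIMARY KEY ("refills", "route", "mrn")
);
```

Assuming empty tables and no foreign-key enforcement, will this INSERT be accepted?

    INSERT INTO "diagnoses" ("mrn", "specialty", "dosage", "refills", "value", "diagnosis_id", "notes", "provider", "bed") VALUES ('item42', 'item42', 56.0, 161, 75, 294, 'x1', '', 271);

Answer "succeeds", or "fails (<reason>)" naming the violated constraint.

The value '' for provider violates CHECK (provider <> '').

fails (CHECK on provider)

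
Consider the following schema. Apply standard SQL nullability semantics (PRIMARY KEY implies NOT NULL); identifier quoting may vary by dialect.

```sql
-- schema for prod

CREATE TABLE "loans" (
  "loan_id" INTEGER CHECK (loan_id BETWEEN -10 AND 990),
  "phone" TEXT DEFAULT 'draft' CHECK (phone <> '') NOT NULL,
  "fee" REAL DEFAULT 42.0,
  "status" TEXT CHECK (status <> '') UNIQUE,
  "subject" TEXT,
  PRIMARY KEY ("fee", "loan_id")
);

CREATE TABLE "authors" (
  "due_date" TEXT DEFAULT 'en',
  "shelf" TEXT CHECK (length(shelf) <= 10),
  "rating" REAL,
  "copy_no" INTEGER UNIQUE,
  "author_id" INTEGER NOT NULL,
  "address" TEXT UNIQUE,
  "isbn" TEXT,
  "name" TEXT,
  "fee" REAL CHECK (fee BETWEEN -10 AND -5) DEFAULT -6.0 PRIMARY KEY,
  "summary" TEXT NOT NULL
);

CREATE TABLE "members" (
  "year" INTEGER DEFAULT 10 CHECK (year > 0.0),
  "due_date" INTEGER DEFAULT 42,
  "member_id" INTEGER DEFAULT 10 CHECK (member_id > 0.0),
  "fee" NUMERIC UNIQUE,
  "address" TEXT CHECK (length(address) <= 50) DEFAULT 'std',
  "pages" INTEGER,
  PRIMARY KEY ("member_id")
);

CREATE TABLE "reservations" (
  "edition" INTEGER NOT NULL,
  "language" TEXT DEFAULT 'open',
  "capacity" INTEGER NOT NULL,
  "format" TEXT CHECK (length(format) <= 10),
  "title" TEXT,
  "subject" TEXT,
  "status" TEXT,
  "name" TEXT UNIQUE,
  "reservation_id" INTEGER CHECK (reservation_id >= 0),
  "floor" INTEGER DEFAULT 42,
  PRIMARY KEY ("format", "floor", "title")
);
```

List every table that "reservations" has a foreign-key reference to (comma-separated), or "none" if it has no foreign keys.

none

No column in reservations has a REFERENCES clause.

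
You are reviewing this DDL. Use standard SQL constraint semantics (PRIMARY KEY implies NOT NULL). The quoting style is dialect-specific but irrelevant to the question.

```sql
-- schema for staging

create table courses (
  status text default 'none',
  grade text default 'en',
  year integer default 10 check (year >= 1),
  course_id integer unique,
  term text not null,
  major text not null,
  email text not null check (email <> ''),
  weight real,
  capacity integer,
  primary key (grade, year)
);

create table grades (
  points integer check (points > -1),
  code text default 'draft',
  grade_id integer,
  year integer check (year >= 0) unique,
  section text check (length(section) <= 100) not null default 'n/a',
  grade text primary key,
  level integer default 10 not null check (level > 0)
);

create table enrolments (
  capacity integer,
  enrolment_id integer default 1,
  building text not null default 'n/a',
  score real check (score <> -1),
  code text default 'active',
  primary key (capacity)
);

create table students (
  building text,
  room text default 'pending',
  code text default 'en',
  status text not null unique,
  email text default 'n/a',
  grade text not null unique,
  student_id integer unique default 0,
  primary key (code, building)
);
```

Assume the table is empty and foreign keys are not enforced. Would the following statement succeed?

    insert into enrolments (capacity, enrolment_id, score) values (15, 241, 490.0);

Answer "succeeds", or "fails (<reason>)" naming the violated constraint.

NOT NULL columns: building defaults to 'n/a'; capacity is supplied.
CHECK constraints: 490.0 satisfies (score <> -1).
No constraint is violated.

succeeds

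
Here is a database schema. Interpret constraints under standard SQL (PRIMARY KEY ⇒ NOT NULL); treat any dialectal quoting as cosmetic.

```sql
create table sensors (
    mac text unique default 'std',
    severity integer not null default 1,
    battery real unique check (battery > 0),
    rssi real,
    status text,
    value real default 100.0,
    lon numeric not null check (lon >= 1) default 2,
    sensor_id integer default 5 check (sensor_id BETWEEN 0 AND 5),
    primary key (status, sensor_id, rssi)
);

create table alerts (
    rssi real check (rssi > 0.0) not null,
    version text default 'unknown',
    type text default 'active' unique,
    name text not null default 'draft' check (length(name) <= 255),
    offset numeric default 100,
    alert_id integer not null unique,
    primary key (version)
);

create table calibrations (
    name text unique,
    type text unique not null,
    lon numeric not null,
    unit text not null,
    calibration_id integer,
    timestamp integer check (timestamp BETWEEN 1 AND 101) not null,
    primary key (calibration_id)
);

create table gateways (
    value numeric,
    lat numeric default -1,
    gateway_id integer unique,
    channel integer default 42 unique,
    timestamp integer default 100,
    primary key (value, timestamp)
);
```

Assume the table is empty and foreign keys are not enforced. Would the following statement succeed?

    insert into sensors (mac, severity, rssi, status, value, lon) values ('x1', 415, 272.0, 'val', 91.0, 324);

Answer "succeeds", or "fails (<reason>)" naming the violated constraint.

NOT NULL columns: lon is supplied; rssi is supplied; sensor_id defaults to 5; severity is supplied; status is supplied.
CHECK constraints: 324 satisfies (lon >= 1).
No constraint is violated.

succeeds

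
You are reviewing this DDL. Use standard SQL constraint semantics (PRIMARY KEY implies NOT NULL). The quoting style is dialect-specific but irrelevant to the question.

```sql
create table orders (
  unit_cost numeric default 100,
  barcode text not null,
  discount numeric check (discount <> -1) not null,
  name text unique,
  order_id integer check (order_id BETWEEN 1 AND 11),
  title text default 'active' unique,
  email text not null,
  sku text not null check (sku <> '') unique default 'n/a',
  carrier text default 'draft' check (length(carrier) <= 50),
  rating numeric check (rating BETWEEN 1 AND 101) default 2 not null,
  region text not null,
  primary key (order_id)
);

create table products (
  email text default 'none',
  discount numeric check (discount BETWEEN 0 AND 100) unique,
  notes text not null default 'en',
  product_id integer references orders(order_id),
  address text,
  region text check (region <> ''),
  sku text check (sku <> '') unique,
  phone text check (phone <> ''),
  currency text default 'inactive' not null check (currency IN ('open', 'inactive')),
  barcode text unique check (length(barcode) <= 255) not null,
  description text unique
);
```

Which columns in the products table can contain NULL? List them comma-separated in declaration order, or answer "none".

email, discount, product_id, address, region, sku, phone, description

- email: DEFAULT only fills an omitted column; an explicit NULL is still allowed → nullable.
- discount: CHECK does not forbid NULL (a CHECK constraint passes when its expression is NULL) → nullable.
- notes: declared NOT NULL → not nullable.
- product_id: a foreign key column may be NULL unless separately constrained → nullable.
- address: no NOT NULL constraint applies → nullable.
- region: CHECK does not forbid NULL (a CHECK constraint passes when its expression is NULL) → nullable.
- sku: CHECK does not forbid NULL (a CHECK constraint passes when its expression is NULL) → nullable.
- phone: CHECK does not forbid NULL (a CHECK constraint passes when its expression is NULL) → nullable.
- currency: declared NOT NULL → not nullable.
- barcode: declared NOT NULL → not nullable.
- description: UNIQUE does not imply NOT NULL → nullable.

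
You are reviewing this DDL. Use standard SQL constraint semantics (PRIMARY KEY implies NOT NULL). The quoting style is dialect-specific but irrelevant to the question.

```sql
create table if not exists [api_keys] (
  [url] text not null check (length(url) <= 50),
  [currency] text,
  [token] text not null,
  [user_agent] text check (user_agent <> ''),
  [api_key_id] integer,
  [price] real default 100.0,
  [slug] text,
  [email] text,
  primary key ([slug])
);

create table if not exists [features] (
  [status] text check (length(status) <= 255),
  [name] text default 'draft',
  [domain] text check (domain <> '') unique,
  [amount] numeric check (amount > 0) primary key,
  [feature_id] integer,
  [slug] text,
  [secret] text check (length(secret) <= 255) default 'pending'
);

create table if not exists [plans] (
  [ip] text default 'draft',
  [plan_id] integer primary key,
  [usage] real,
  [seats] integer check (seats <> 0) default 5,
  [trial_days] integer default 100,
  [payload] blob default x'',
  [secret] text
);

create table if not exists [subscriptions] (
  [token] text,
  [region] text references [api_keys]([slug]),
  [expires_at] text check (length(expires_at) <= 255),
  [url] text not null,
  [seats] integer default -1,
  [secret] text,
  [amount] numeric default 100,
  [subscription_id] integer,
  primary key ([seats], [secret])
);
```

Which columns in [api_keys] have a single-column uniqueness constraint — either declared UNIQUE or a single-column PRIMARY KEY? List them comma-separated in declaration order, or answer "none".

- url: no UNIQUE or single-column PK constraint.
- currency: no UNIQUE or single-column PK constraint.
- token: no UNIQUE or single-column PK constraint.
- user_agent: no UNIQUE or single-column PK constraint.
- api_key_id: no UNIQUE or single-column PK constraint.
- price: no UNIQUE or single-column PK constraint.
- slug: single-column PRIMARY KEY → unique.
- email: no UNIQUE or single-column PK constraint.

slug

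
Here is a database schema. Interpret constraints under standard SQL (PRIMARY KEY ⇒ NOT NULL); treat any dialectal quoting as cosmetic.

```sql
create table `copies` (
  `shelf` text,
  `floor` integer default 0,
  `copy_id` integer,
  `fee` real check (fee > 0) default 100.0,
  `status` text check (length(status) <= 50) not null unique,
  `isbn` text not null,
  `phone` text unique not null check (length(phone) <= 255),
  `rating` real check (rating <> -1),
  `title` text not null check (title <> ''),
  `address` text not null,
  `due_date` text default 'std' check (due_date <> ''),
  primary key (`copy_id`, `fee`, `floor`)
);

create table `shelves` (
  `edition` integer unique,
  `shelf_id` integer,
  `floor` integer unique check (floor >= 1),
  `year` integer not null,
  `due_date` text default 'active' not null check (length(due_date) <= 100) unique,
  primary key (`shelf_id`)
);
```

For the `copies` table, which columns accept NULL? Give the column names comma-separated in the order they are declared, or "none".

- shelf: no NOT NULL constraint applies → nullable.
- floor: part of the PRIMARY KEY, which implies NOT NULL → not nullable.
- copy_id: part of the PRIMARY KEY, which implies NOT NULL → not nullable.
- fee: part of the PRIMARY KEY, which implies NOT NULL → not nullable.
- status: declared NOT NULL → not nullable.
- isbn: declared NOT NULL → not nullable.
- phone: declared NOT NULL → not nullable.
- rating: CHECK does not forbid NULL (a CHECK constraint passes when its expression is NULL) → nullable.
- title: declared NOT NULL → not nullable.
- address: declared NOT NULL → not nullable.
- due_date: CHECK does not forbid NULL (a CHECK constraint passes when its expression is NULL) → nullable.

shelf, rating, due_date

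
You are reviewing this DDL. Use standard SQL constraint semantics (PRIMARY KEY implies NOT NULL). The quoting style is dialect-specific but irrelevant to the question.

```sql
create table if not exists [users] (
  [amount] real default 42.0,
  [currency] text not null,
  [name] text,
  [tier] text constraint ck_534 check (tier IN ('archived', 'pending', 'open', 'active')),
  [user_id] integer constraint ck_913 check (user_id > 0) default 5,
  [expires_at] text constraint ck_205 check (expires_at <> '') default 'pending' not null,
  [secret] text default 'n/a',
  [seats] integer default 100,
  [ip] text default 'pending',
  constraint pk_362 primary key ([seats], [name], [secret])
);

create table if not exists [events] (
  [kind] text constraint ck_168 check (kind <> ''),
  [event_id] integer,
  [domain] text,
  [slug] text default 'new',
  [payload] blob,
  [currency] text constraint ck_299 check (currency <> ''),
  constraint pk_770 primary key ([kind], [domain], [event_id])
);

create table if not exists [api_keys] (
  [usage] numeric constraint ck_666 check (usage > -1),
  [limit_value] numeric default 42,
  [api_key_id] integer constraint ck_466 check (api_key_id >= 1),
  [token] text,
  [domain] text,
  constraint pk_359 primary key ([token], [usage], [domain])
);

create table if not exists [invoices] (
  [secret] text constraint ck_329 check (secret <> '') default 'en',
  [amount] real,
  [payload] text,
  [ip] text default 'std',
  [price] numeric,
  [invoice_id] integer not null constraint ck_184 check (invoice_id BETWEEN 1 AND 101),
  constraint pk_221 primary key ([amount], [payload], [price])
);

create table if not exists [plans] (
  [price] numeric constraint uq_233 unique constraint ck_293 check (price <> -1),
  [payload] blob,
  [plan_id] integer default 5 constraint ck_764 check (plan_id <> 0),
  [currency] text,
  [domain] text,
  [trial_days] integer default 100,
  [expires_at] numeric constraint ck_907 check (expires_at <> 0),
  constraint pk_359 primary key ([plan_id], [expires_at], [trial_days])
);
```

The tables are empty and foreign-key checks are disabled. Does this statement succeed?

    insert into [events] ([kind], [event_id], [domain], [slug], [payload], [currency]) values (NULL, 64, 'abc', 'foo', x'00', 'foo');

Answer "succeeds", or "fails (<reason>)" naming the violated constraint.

kind is explicitly set to NULL, but kind is part of the PRIMARY KEY (implied NOT NULL).

fails (NOT NULL on kind)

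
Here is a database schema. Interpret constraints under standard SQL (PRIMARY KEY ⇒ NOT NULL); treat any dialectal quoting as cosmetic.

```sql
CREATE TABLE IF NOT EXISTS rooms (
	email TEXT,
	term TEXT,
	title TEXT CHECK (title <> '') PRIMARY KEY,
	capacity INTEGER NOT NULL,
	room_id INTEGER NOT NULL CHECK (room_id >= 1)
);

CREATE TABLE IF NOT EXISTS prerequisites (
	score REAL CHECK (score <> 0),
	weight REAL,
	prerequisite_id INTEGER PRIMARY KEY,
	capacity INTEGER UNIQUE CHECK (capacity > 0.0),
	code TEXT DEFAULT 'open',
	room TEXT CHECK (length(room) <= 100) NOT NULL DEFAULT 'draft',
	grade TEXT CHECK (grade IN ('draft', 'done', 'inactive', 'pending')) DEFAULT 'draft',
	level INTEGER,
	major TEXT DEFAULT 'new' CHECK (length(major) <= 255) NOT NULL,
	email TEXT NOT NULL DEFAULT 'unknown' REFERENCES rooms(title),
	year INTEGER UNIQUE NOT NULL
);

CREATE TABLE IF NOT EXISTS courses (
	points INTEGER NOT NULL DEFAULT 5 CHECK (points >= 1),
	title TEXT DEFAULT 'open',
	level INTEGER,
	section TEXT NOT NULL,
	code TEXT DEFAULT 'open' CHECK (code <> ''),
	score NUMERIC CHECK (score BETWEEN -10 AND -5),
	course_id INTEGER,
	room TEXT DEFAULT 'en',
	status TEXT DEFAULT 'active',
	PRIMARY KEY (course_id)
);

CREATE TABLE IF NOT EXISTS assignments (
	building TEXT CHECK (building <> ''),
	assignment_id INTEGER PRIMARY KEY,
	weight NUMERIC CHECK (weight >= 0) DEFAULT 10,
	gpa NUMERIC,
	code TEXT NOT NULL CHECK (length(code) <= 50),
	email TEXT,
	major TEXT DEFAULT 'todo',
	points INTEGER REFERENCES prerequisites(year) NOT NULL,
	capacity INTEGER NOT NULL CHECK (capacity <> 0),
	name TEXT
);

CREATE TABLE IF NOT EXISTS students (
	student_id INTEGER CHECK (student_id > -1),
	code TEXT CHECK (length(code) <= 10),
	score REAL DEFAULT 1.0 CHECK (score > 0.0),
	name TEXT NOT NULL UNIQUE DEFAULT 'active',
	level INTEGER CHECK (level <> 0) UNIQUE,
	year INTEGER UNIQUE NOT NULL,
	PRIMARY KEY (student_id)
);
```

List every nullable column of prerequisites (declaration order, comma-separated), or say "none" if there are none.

score, weight, capacity, code, grade, level

- score: CHECK does not forbid NULL (a CHECK constraint passes when its expression is NULL) → nullable.
- weight: no NOT NULL constraint applies → nullable.
- prerequisite_id: part of the PRIMARY KEY, which implies NOT NULL → not nullable.
- capacity: CHECK does not forbid NULL (a CHECK constraint passes when its expression is NULL) → nullable.
- code: DEFAULT only fills an omitted column; an explicit NULL is still allowed → nullable.
- room: declared NOT NULL → not nullable.
- grade: CHECK does not forbid NULL (a CHECK constraint passes when its expression is NULL) → nullable.
- level: no NOT NULL constraint applies → nullable.
- major: declared NOT NULL → not nullable.
- email: declared NOT NULL → not nullable.
- year: declared NOT NULL → not nullable.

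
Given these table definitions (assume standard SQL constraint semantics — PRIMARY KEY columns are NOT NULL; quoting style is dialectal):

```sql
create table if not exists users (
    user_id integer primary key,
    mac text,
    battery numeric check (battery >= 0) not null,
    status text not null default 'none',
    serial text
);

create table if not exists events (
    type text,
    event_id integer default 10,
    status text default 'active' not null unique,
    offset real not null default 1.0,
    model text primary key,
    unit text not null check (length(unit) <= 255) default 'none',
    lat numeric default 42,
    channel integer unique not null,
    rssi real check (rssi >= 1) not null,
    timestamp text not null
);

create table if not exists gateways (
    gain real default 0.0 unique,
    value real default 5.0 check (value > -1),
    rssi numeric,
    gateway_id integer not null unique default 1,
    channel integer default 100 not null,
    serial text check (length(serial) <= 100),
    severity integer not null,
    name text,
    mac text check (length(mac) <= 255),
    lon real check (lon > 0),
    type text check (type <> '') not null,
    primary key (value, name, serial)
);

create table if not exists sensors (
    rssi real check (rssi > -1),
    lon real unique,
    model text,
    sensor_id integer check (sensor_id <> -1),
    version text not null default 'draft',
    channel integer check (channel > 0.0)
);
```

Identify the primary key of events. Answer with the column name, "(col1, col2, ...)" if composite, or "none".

model

model is declared PRIMARY KEY inline on the column.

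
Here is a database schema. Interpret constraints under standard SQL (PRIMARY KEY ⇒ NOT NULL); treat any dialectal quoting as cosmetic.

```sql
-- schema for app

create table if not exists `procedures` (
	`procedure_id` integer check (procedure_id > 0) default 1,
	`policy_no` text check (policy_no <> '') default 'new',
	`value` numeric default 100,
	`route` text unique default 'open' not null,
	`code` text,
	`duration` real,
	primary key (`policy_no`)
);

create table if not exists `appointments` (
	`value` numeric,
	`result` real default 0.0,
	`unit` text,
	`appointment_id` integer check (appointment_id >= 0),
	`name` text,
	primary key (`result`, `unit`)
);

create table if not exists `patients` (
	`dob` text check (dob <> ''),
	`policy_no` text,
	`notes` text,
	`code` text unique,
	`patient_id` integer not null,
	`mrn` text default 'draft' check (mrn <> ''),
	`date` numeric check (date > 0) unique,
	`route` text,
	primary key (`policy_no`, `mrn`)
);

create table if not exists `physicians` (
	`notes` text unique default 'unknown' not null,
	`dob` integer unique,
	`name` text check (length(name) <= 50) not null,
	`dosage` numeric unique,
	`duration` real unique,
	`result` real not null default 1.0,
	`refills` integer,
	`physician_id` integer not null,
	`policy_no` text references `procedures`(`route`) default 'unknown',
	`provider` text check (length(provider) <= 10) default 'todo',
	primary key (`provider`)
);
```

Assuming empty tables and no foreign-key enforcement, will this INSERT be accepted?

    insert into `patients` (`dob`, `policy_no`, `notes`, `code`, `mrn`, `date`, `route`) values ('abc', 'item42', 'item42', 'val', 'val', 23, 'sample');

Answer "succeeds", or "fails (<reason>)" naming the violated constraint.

fails (NOT NULL on patient_id)

patient_id is omitted from the column list and has no DEFAULT, so it would receive NULL.
But patient_id is declared NOT NULL.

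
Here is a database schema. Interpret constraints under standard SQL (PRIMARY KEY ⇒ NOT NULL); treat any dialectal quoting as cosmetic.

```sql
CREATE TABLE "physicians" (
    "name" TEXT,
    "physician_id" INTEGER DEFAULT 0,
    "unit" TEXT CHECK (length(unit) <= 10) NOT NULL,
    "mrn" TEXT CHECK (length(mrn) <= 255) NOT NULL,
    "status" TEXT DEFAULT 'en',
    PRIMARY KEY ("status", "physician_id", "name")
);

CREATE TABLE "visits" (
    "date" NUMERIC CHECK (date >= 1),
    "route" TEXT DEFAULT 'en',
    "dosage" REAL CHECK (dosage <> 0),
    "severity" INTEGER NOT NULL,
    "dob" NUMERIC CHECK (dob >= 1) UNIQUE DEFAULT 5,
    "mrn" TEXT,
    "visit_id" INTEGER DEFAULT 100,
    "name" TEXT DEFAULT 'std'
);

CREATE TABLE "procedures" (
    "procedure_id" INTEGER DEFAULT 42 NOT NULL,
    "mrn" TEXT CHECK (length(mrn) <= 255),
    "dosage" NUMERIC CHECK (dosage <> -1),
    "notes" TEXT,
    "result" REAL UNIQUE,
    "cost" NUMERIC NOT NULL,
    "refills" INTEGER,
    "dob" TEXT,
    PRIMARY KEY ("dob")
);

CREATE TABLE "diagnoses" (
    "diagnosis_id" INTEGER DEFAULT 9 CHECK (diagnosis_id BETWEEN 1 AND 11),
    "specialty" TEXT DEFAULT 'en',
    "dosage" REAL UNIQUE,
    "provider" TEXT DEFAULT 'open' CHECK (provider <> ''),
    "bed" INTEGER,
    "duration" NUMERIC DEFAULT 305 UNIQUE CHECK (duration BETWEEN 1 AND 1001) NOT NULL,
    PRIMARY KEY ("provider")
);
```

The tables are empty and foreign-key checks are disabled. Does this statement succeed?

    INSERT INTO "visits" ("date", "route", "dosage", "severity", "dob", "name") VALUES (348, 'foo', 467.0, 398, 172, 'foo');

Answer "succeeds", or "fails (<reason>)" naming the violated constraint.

succeeds

NOT NULL columns: severity is supplied.
CHECK constraints: 348 satisfies (date >= 1); 467.0 satisfies (dosage <> 0); 172 satisfies (dob >= 1).
No constraint is violated.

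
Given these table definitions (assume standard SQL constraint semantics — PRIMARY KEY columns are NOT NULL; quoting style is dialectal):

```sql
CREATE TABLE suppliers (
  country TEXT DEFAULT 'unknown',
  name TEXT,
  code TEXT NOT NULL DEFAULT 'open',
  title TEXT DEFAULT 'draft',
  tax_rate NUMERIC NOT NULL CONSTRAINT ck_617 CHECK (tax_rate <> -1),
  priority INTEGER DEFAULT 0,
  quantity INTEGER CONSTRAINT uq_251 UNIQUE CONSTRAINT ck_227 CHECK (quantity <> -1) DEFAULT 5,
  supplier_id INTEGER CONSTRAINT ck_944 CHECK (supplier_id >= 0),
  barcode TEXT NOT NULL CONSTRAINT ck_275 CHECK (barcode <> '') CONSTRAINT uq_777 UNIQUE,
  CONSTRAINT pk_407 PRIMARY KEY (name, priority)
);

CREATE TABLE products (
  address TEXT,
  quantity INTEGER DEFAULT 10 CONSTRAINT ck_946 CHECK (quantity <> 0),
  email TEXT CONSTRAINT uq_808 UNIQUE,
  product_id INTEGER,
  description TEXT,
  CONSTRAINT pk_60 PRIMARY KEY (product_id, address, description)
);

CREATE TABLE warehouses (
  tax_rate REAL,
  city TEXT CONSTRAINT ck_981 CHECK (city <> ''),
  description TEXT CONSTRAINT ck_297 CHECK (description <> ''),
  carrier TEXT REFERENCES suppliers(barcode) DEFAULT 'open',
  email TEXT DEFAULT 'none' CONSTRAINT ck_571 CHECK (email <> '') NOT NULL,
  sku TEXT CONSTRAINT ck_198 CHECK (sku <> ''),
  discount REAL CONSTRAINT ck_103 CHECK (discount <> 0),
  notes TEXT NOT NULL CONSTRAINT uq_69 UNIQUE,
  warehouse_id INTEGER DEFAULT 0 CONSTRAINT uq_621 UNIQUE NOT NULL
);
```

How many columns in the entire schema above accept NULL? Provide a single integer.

12

suppliers: 4 nullable (country, title, quantity, supplier_id — PK (name, priority) and explicit NOT NULL columns excluded).
products: 2 nullable (quantity, email — PK (product_id, address, description) and explicit NOT NULL columns excluded).
warehouses: 6 nullable (tax_rate, city, description, carrier, sku, discount — PK none and explicit NOT NULL columns excluded).
Total: 4 + 2 + 6 = 12.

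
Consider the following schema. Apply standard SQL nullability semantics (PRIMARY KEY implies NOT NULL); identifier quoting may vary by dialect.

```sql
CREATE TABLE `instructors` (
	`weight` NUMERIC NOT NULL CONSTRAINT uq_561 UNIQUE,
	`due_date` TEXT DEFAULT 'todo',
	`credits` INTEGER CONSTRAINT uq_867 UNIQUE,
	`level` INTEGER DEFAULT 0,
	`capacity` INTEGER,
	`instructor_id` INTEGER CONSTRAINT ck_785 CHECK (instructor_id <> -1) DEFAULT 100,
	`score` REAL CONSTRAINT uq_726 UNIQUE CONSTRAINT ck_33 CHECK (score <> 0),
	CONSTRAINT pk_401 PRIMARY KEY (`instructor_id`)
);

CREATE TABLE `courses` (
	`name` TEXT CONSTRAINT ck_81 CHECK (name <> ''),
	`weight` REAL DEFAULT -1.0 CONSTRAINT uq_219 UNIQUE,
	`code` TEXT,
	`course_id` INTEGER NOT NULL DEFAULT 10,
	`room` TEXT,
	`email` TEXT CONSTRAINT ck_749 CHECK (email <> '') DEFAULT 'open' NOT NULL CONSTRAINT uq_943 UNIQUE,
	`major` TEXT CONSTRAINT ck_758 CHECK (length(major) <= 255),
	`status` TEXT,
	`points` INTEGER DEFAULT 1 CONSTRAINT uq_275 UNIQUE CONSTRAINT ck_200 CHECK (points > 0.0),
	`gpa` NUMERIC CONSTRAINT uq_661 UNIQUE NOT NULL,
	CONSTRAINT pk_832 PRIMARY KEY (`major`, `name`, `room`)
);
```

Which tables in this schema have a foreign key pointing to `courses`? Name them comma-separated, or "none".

none

No REFERENCES clause anywhere in the schema names courses.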